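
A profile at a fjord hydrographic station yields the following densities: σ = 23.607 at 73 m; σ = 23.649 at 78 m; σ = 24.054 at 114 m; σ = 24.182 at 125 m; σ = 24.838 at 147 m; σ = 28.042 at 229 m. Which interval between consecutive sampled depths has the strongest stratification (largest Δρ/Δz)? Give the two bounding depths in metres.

Compute the density gradient over each adjacent pair:
  73–78 m: Δρ/Δz = 0.042/5 = 8.4 × 10⁻³ kg m⁻⁴
  78–114 m: Δρ/Δz = 0.405/36 = 0.011 kg m⁻⁴
  114–125 m: Δρ/Δz = 0.128/11 = 0.012 kg m⁻⁴
  125–147 m: Δρ/Δz = 0.656/22 = 0.030 kg m⁻⁴
  147–229 m: Δρ/Δz = 3.204/82 = 0.039 kg m⁻⁴
The largest gradient is in the 147–229 m interval — the pycnocline.

147–229 m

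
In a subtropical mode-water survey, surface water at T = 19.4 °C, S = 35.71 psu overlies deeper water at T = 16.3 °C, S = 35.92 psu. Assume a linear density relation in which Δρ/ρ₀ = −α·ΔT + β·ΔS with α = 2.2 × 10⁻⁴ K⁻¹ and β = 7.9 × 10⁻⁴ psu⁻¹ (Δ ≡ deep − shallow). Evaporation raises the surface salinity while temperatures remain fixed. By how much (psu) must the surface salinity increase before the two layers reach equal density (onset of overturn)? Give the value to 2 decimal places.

Neutral buoyancy requires −α(T_deep − T_surf) + β(S_deep − S_surf′) = 0.
S_surf′ = S_deep − (α/β)·ΔT = 35.92 − (2.2 × 10⁻⁴/7.9 × 10⁻⁴)·(-3.1) = 36.7833 psu.
Increase required: 36.7833 − 35.71 = 1.0733 psu.

1.07 psu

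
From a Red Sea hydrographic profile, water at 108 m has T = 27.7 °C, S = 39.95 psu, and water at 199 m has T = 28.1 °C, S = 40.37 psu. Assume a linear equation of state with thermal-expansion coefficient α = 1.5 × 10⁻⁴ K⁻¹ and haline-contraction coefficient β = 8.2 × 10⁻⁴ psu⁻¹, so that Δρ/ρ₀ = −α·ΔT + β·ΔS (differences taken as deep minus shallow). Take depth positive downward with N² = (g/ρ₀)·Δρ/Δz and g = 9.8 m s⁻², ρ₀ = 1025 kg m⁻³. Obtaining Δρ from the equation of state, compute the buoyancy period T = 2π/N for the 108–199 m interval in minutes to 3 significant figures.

18.9 min

ΔT = +0.4 K, ΔS = +0.42 psu (deep − shallow).
Δρ/ρ₀ = −αΔT + βΔS = -6.00 × 10⁻⁵ + 3.444 × 10⁻⁴ = 2.844 × 10⁻⁴, so Δρ ≈ 0.2915 kg m⁻³.
N² = (g/ρ₀)·Δρ/Δz = g·(Δρ/ρ₀)/Δz = 9.8 × 2.844 × 10⁻⁴ / 91 = 3.0628 × 10⁻⁵ s⁻².
N = √(3.0628 × 10⁻⁵) = 5.5343 × 10⁻³ rad s⁻¹ → T = 2π/N = 1.1353 × 10³ s = 18.922 min ≈ 18.9 min.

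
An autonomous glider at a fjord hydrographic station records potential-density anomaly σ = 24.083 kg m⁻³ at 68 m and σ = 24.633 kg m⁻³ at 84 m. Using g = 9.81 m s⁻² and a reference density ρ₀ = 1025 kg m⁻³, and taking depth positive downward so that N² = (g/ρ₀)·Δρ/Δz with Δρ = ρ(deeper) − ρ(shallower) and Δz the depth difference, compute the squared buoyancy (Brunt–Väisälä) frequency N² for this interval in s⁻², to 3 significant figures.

3.29 × 10⁻⁴ s⁻²

Δρ = 1024.633 − 1024.083 = 0.550 kg m⁻³ over Δz = 84 − 68 = 16 m.
N² = (9.81/1025) × (0.550/16) = 3.2899 × 10⁻⁴ s⁻² ≈ 3.29 × 10⁻⁴ s⁻².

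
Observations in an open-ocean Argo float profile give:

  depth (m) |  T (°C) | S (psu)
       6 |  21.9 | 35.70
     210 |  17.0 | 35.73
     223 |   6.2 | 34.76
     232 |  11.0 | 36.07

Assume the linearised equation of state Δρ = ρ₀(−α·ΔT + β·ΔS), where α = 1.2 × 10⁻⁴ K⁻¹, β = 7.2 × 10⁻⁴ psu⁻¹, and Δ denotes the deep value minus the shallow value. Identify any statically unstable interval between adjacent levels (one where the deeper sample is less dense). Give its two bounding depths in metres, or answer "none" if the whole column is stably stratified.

Evaluate Δρ/ρ₀ = −αΔT + βΔS across each adjacent pair:
  6–210 m: −αΔT+βΔS = −(1.2 × 10⁻⁴)(-4.9)+(7.2 × 10⁻⁴)(+0.03) = 6.1 × 10⁻⁴ → stable
  210–223 m: −αΔT+βΔS = −(1.2 × 10⁻⁴)(-10.8)+(7.2 × 10⁻⁴)(-0.97) = 6.0 × 10⁻⁴ → stable
  223–232 m: −αΔT+βΔS = −(1.2 × 10⁻⁴)(+4.8)+(7.2 × 10⁻⁴)(+1.31) = 3.7 × 10⁻⁴ → stable
Every interval has Δρ > 0: the column is stably stratified throughout.

none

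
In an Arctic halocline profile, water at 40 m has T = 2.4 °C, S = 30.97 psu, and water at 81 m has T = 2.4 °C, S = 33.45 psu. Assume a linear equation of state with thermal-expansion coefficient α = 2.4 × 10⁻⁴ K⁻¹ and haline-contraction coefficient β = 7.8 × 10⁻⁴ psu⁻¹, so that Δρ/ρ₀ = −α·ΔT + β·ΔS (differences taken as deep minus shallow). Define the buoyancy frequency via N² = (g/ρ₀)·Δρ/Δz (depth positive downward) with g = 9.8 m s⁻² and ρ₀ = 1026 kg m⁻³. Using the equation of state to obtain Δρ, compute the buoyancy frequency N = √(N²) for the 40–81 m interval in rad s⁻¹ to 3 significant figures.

0.0215 rad s⁻¹

ΔT = +0.0 K, ΔS = +2.48 psu (deep − shallow).
Δρ/ρ₀ = −αΔT + βΔS = 0 + 1.9344 × 10⁻³ = 1.9344 × 10⁻³, so Δρ ≈ 1.985 kg m⁻³.
N² = (g/ρ₀)·Δρ/Δz = g·(Δρ/ρ₀)/Δz = 9.8 × 1.9344 × 10⁻³ / 41 = 4.6237 × 10⁻⁴ s⁻².
N = √(4.6237 × 10⁻⁴) = 0.021503 rad s⁻¹ ≈ 0.0215 rad s⁻¹.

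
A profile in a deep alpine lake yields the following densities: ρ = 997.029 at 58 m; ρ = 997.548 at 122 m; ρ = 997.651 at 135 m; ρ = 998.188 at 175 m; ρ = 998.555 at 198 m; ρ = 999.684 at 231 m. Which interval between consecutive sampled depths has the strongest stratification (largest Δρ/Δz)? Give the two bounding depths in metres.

Compute the density gradient over each adjacent pair:
  58–122 m: Δρ/Δz = 0.519/64 = 8.1 × 10⁻³ kg m⁻⁴
  122–135 m: Δρ/Δz = 0.103/13 = 7.9 × 10⁻³ kg m⁻⁴
  135–175 m: Δρ/Δz = 0.537/40 = 0.013 kg m⁻⁴
  175–198 m: Δρ/Δz = 0.367/23 = 0.016 kg m⁻⁴
  198–231 m: Δρ/Δz = 1.129/33 = 0.034 kg m⁻⁴
The largest gradient is in the 198–231 m interval — the pycnocline.

198–231 m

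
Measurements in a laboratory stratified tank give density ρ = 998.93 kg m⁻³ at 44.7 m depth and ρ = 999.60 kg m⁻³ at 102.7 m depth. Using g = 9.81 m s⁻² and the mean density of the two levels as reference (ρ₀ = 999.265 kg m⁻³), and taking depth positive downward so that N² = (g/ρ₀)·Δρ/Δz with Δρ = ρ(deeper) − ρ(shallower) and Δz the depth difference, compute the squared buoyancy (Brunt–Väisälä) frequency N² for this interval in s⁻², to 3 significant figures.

1.13 × 10⁻⁴ s⁻²

Δρ = 999.60 − 998.93 = 0.67 kg m⁻³ over Δz = 102.7 − 44.7 = 58 m.
N² = (9.81/999.265) × (0.67/58) = 1.1341 × 10⁻⁴ s⁻² ≈ 1.13 × 10⁻⁴ s⁻².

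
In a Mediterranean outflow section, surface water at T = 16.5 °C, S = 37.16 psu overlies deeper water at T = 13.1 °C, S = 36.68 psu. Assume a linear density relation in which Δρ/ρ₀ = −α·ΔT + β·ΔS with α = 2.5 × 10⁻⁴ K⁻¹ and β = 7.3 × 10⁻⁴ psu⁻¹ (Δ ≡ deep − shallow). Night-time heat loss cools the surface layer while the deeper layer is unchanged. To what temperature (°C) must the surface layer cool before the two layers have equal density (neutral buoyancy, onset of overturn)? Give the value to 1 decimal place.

Neutral buoyancy requires Δρ = 0, i.e. −α(T_deep − T_surf′) + β(S_deep − S_surf) = 0.
T_surf′ = T_deep − (β/α)·ΔS = 13.1 − (7.3 × 10⁻⁴/2.5 × 10⁻⁴)·(-0.48) = 14.502 °C.
Cooling required: 16.5 − (14.502) = 1.998 °C.

14.5 °C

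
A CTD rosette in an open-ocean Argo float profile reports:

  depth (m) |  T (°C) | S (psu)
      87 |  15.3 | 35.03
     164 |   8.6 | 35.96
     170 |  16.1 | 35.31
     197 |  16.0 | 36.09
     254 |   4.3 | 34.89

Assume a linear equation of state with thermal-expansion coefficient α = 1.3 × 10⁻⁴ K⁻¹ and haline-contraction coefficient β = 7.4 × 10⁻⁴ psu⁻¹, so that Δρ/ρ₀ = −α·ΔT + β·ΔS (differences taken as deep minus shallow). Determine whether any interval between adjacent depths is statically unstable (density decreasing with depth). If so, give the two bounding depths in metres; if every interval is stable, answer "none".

164–170 m

Evaluate Δρ/ρ₀ = −αΔT + βΔS across each adjacent pair:
  87–164 m: −αΔT+βΔS = −(1.3 × 10⁻⁴)(-6.7)+(7.4 × 10⁻⁴)(+0.93) = 1.6 × 10⁻³ → stable
  164–170 m: −αΔT+βΔS = −(1.3 × 10⁻⁴)(+7.5)+(7.4 × 10⁻⁴)(-0.65) = -1.5 × 10⁻³ → UNSTABLE
  170–197 m: −αΔT+βΔS = −(1.3 × 10⁻⁴)(-0.1)+(7.4 × 10⁻⁴)(+0.78) = 5.9 × 10⁻⁴ → stable
  197–254 m: −αΔT+βΔS = −(1.3 × 10⁻⁴)(-11.7)+(7.4 × 10⁻⁴)(-1.20) = 6.3 × 10⁻⁴ → stable
The 164–170 m interval has Δρ < 0: lighter water underlies denser water.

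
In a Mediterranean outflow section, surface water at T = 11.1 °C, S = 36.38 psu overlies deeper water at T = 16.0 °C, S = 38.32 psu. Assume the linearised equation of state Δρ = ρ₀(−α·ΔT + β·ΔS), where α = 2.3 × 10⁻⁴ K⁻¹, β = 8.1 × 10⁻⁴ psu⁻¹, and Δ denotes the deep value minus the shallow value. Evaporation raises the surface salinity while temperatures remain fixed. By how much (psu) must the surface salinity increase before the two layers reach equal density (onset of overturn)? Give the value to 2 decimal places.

Neutral buoyancy requires −α(T_deep − T_surf) + β(S_deep − S_surf′) = 0.
S_surf′ = S_deep − (α/β)·ΔT = 38.32 − (2.3 × 10⁻⁴/8.1 × 10⁻⁴)·(+4.9) = 36.9286 psu.
Increase required: 36.9286 − 36.38 = 0.5486 psu.

0.55 psu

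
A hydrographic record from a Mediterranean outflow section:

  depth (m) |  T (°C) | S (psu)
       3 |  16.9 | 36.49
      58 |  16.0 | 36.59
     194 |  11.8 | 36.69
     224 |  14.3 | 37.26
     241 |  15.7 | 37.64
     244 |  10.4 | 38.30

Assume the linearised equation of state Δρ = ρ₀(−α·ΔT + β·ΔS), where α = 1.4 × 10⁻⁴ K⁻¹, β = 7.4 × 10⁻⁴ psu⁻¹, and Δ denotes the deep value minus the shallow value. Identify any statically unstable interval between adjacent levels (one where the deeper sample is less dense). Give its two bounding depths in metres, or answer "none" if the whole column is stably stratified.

none

Evaluate Δρ/ρ₀ = −αΔT + βΔS across each adjacent pair:
  3–58 m: −αΔT+βΔS = −(1.4 × 10⁻⁴)(-0.9)+(7.4 × 10⁻⁴)(+0.10) = 2.0 × 10⁻⁴ → stable
  58–194 m: −αΔT+βΔS = −(1.4 × 10⁻⁴)(-4.2)+(7.4 × 10⁻⁴)(+0.10) = 6.6 × 10⁻⁴ → stable
  194–224 m: −αΔT+βΔS = −(1.4 × 10⁻⁴)(+2.5)+(7.4 × 10⁻⁴)(+0.57) = 7.2 × 10⁻⁵ → stable
  224–241 m: −αΔT+βΔS = −(1.4 × 10⁻⁴)(+1.4)+(7.4 × 10⁻⁴)(+0.38) = 8.5 × 10⁻⁵ → stable
  241–244 m: −αΔT+βΔS = −(1.4 × 10⁻⁴)(-5.3)+(7.4 × 10⁻⁴)(+0.66) = 1.2 × 10⁻³ → stable
Every interval has Δρ > 0: the column is stably stratified throughout.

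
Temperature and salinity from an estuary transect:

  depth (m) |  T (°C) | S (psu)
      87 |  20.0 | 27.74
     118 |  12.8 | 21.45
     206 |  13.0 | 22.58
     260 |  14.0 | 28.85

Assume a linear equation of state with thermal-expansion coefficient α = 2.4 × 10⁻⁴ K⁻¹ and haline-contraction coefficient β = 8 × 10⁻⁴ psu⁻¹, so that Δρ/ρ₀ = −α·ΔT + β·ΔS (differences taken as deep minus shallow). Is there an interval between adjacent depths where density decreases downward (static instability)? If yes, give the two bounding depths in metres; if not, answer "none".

87–118 m

Evaluate Δρ/ρ₀ = −αΔT + βΔS across each adjacent pair:
  87–118 m: −αΔT+βΔS = −(2.4 × 10⁻⁴)(-7.2)+(8 × 10⁻⁴)(-6.29) = -3.3 × 10⁻³ → UNSTABLE
  118–206 m: −αΔT+βΔS = −(2.4 × 10⁻⁴)(+0.2)+(8 × 10⁻⁴)(+1.13) = 8.6 × 10⁻⁴ → stable
  206–260 m: −αΔT+βΔS = −(2.4 × 10⁻⁴)(+1.0)+(8 × 10⁻⁴)(+6.27) = 4.8 × 10⁻³ → stable
The 87–118 m interval has Δρ < 0: lighter water underlies denser water.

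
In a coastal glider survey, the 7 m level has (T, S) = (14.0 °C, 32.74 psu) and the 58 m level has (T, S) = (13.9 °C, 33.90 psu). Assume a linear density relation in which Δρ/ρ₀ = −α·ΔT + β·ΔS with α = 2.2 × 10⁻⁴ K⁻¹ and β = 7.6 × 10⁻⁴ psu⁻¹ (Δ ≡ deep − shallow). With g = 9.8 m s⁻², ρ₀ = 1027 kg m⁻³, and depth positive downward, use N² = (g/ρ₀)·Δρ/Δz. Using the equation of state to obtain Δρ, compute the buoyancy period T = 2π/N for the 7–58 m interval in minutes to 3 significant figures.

7.95 min

ΔT = -0.1 K, ΔS = +1.16 psu (deep − shallow).
Δρ/ρ₀ = −αΔT + βΔS = 2.20 × 10⁻⁵ + 8.816 × 10⁻⁴ = 9.036 × 10⁻⁴, so Δρ ≈ 0.9280 kg m⁻³.
N² = (g/ρ₀)·Δρ/Δz = g·(Δρ/ρ₀)/Δz = 9.8 × 9.036 × 10⁻⁴ / 51 = 1.7363 × 10⁻⁴ s⁻².
N = √(1.7363 × 10⁻⁴) = 0.013177 rad s⁻¹ → T = 2π/N = 476.83 s = 7.9472 min ≈ 7.95 min.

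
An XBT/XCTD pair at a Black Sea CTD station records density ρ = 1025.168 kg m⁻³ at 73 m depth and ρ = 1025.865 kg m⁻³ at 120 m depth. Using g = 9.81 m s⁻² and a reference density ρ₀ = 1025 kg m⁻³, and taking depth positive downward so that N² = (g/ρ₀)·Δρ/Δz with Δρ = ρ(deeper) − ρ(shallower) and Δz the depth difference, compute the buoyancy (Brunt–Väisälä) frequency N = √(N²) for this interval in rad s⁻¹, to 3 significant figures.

0.0119 rad s⁻¹

Δρ = 1025.865 − 1025.168 = 0.697 kg m⁻³ over Δz = 120 − 73 = 47 m.
N² = (9.81/1025) × (0.697/47) = 1.4193 × 10⁻⁴ s⁻².
N = √(1.4193 × 10⁻⁴) = 0.011913 rad s⁻¹ ≈ 0.0119 rad s⁻¹.
A positive N² confirms static stability across the interval.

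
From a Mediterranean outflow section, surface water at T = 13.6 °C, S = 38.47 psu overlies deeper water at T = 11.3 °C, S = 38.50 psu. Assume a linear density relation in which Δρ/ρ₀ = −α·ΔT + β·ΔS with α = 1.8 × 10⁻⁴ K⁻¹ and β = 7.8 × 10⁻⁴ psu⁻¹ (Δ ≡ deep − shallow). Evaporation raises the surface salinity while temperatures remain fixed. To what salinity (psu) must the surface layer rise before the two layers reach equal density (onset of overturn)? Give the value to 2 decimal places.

Neutral buoyancy requires −α(T_deep − T_surf) + β(S_deep − S_surf′) = 0.
S_surf′ = S_deep − (α/β)·ΔT = 38.50 − (1.8 × 10⁻⁴/7.8 × 10⁻⁴)·(-2.3) = 39.0308 psu.
Increase required: 39.0308 − 38.47 = 0.5608 psu.

39.03 psu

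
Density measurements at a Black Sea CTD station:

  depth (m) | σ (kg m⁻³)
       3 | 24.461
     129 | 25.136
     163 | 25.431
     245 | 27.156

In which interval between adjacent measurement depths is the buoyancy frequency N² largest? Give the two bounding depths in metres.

163–245 m

Compute the density gradient over each adjacent pair:
  3–129 m: Δρ/Δz = 0.675/126 = 5.4 × 10⁻³ kg m⁻⁴
  129–163 m: Δρ/Δz = 0.295/34 = 8.7 × 10⁻³ kg m⁻⁴
  163–245 m: Δρ/Δz = 1.725/82 = 0.021 kg m⁻⁴
The largest gradient is in the 163–245 m interval — the pycnocline.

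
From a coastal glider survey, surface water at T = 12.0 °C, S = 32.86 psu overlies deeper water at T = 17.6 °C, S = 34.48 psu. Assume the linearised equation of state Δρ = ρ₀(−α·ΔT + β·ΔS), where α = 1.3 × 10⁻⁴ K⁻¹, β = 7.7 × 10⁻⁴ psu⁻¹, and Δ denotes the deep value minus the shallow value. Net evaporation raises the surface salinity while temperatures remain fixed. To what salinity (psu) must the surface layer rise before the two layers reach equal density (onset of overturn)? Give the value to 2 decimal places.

Neutral buoyancy requires −α(T_deep − T_surf) + β(S_deep − S_surf′) = 0.
S_surf′ = S_deep − (α/β)·ΔT = 34.48 − (1.3 × 10⁻⁴/7.7 × 10⁻⁴)·(+5.6) = 33.5345 psu.
Increase required: 33.5345 − 32.86 = 0.6745 psu.

33.53 psu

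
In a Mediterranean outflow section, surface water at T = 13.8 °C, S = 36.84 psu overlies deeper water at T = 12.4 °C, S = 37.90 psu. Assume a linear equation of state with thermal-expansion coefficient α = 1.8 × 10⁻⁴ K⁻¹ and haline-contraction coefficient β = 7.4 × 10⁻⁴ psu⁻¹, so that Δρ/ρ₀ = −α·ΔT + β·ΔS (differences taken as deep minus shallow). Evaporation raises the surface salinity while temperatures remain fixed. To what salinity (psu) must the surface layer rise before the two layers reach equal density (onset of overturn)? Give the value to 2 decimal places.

Neutral buoyancy requires −α(T_deep − T_surf) + β(S_deep − S_surf′) = 0.
S_surf′ = S_deep − (α/β)·ΔT = 37.90 − (1.8 × 10⁻⁴/7.4 × 10⁻⁴)·(-1.4) = 38.2405 psu.
Increase required: 38.2405 − 36.84 = 1.4005 psu.

38.24 psu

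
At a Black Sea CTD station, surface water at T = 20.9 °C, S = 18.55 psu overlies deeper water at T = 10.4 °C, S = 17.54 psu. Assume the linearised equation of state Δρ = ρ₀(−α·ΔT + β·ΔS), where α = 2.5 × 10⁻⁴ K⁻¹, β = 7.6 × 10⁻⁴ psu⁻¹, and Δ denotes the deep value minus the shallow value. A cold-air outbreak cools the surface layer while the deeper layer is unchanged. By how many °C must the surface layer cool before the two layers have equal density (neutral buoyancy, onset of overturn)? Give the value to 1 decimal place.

7.4 °C

Neutral buoyancy requires Δρ = 0, i.e. −α(T_deep − T_surf′) + β(S_deep − S_surf) = 0.
T_surf′ = T_deep − (β/α)·ΔS = 10.4 − (7.6 × 10⁻⁴/2.5 × 10⁻⁴)·(-1.01) = 13.470 °C.
Cooling required: 20.9 − (13.470) = 7.430 °C.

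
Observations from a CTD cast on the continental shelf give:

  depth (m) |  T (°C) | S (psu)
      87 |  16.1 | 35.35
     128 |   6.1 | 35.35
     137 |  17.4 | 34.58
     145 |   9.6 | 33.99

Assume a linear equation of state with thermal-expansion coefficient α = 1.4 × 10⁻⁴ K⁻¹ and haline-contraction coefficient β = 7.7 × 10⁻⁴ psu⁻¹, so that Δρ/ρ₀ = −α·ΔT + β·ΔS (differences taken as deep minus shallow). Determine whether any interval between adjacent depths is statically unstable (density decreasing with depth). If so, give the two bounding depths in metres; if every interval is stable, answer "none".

Evaluate Δρ/ρ₀ = −αΔT + βΔS across each adjacent pair:
  87–128 m: −αΔT+βΔS = −(1.4 × 10⁻⁴)(-10.0)+(7.7 × 10⁻⁴)(+0.00) = 1.4 × 10⁻³ → stable
  128–137 m: −αΔT+βΔS = −(1.4 × 10⁻⁴)(+11.3)+(7.7 × 10⁻⁴)(-0.77) = -2.2 × 10⁻³ → UNSTABLE
  137–145 m: −αΔT+βΔS = −(1.4 × 10⁻⁴)(-7.8)+(7.7 × 10⁻⁴)(-0.59) = 6.4 × 10⁻⁴ → stable
The 128–137 m interval has Δρ < 0: lighter water underlies denser water.

128–137 m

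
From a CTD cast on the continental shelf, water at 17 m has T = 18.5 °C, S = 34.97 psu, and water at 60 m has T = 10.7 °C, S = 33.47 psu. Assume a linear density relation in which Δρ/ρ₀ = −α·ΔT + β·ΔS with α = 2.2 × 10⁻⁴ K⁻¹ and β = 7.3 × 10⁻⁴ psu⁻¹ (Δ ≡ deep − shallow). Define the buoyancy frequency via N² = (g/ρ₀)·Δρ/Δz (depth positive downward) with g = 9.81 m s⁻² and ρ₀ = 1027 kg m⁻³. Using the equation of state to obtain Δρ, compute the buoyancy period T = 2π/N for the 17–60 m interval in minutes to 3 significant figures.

ΔT = -7.8 K, ΔS = -1.50 psu (deep − shallow).
Δρ/ρ₀ = −αΔT + βΔS = 1.716 × 10⁻³ − 1.095 × 10⁻³ = 6.21 × 10⁻⁴, so Δρ ≈ 0.6378 kg m⁻³.
N² = (g/ρ₀)·Δρ/Δz = g·(Δρ/ρ₀)/Δz = 9.81 × 6.21 × 10⁻⁴ / 43 = 1.4167 × 10⁻⁴ s⁻².
N = √(1.4167 × 10⁻⁴) = 0.011903 rad s⁻¹ → T = 2π/N = 527.87 s = 8.7978 min ≈ 8.80 min.

8.80 min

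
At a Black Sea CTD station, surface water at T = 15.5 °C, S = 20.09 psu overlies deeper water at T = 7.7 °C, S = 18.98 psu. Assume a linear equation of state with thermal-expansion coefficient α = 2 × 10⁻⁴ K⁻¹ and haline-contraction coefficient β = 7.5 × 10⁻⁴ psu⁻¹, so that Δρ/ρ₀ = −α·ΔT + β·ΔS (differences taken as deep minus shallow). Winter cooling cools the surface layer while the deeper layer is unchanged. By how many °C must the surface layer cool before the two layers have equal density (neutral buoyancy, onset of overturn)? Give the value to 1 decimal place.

3.6 °C

Neutral buoyancy requires Δρ = 0, i.e. −α(T_deep − T_surf′) + β(S_deep − S_surf) = 0.
T_surf′ = T_deep − (β/α)·ΔS = 7.7 − (7.5 × 10⁻⁴/2 × 10⁻⁴)·(-1.11) = 11.863 °C.
Cooling required: 15.5 − (11.863) = 3.637 °C.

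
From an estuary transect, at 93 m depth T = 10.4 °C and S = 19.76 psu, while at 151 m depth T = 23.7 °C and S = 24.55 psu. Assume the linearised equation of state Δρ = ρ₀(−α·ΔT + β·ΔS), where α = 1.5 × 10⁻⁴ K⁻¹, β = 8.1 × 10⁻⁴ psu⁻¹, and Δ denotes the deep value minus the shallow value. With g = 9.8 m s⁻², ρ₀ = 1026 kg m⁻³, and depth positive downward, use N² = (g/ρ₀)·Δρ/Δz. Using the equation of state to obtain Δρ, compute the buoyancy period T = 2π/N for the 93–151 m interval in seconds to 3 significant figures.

352 s

ΔT = +13.3 K, ΔS = +4.79 psu (deep − shallow).
Δρ/ρ₀ = −αΔT + βΔS = -1.995 × 10⁻³ + 3.8799 × 10⁻³ = 1.8849 × 10⁻³, so Δρ ≈ 1.934 kg m⁻³.
N² = (g/ρ₀)·Δρ/Δz = g·(Δρ/ρ₀)/Δz = 9.8 × 1.8849 × 10⁻³ / 58 = 3.1848 × 10⁻⁴ s⁻².
N = √(3.1848 × 10⁻⁴) = 0.017846 rad s⁻¹ → T = 2π/N = 352.08 s ≈ 352 s.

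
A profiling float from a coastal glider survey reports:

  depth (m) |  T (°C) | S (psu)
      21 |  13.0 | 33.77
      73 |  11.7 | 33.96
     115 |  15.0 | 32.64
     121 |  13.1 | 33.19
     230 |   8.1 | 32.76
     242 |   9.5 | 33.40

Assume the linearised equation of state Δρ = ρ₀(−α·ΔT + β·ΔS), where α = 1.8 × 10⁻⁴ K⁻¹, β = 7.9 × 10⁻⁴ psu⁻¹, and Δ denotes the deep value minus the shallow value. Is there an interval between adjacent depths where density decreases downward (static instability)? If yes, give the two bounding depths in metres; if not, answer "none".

Evaluate Δρ/ρ₀ = −αΔT + βΔS across each adjacent pair:
  21–73 m: −αΔT+βΔS = −(1.8 × 10⁻⁴)(-1.3)+(7.9 × 10⁻⁴)(+0.19) = 3.8 × 10⁻⁴ → stable
  73–115 m: −αΔT+βΔS = −(1.8 × 10⁻⁴)(+3.3)+(7.9 × 10⁻⁴)(-1.32) = -1.6 × 10⁻³ → UNSTABLE
  115–121 m: −αΔT+βΔS = −(1.8 × 10⁻⁴)(-1.9)+(7.9 × 10⁻⁴)(+0.55) = 7.8 × 10⁻⁴ → stable
  121–230 m: −αΔT+βΔS = −(1.8 × 10⁻⁴)(-5.0)+(7.9 × 10⁻⁴)(-0.43) = 5.6 × 10⁻⁴ → stable
  230–242 m: −αΔT+βΔS = −(1.8 × 10⁻⁴)(+1.4)+(7.9 × 10⁻⁴)(+0.64) = 2.5 × 10⁻⁴ → stable
The 73–115 m interval has Δρ < 0: lighter water underlies denser water.

73–115 m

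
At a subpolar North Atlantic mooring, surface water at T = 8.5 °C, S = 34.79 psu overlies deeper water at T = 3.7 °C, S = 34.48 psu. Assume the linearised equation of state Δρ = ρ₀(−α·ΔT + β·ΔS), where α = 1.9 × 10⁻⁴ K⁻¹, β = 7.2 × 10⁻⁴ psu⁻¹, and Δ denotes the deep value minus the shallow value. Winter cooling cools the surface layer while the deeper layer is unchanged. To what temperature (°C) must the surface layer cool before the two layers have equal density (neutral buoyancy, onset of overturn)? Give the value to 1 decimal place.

Neutral buoyancy requires Δρ = 0, i.e. −α(T_deep − T_surf′) + β(S_deep − S_surf) = 0.
T_surf′ = T_deep − (β/α)·ΔS = 3.7 − (7.2 × 10⁻⁴/1.9 × 10⁻⁴)·(-0.31) = 4.875 °C.
Cooling required: 8.5 − (4.875) = 3.625 °C.

4.9 °C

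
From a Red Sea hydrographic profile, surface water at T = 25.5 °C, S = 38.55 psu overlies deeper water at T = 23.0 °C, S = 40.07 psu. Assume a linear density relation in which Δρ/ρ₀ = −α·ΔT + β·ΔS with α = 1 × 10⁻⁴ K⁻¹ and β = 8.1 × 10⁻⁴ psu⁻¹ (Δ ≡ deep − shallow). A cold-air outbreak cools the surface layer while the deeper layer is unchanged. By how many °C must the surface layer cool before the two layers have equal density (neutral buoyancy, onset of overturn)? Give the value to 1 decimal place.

14.8 °C

Neutral buoyancy requires Δρ = 0, i.e. −α(T_deep − T_surf′) + β(S_deep − S_surf) = 0.
T_surf′ = T_deep − (β/α)·ΔS = 23.0 − (8.1 × 10⁻⁴/1 × 10⁻⁴)·(+1.52) = 10.688 °C.
Cooling required: 25.5 − (10.688) = 14.812 °C.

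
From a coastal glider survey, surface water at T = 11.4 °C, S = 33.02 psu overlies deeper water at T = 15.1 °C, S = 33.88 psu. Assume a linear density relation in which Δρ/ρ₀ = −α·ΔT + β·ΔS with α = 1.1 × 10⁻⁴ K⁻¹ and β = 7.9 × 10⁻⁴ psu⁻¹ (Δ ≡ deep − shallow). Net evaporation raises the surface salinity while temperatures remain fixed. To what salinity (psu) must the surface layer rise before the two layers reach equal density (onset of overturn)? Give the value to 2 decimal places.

33.36 psu

Neutral buoyancy requires −α(T_deep − T_surf) + β(S_deep − S_surf′) = 0.
S_surf′ = S_deep − (α/β)·ΔT = 33.88 − (1.1 × 10⁻⁴/7.9 × 10⁻⁴)·(+3.7) = 33.3648 psu.
Increase required: 33.3648 − 33.02 = 0.3448 psu.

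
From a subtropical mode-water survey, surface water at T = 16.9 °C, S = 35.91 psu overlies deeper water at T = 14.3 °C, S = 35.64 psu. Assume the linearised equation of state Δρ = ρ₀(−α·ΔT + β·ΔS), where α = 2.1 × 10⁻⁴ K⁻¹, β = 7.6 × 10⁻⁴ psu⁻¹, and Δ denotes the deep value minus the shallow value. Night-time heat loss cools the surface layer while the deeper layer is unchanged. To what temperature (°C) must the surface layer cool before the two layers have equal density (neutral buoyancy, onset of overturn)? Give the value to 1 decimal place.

Neutral buoyancy requires Δρ = 0, i.e. −α(T_deep − T_surf′) + β(S_deep − S_surf) = 0.
T_surf′ = T_deep − (β/α)·ΔS = 14.3 − (7.6 × 10⁻⁴/2.1 × 10⁻⁴)·(-0.27) = 15.277 °C.
Cooling required: 16.9 − (15.277) = 1.623 °C.

15.3 °C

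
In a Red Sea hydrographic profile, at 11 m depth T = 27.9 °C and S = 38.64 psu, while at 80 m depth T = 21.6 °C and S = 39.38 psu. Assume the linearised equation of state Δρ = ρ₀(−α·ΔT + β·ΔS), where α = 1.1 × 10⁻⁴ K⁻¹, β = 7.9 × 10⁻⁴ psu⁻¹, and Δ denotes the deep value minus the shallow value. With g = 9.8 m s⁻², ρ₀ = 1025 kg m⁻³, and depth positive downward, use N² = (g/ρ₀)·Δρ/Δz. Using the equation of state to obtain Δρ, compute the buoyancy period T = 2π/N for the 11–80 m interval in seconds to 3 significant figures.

ΔT = -6.3 K, ΔS = +0.74 psu (deep − shallow).
Δρ/ρ₀ = −αΔT + βΔS = 6.93 × 10⁻⁴ + 5.846 × 10⁻⁴ = 1.2776 × 10⁻³, so Δρ ≈ 1.310 kg m⁻³.
N² = (g/ρ₀)·Δρ/Δz = g·(Δρ/ρ₀)/Δz = 9.8 × 1.2776 × 10⁻³ / 69 = 1.8146 × 10⁻⁴ s⁻².
N = √(1.8146 × 10⁻⁴) = 0.013471 rad s⁻¹ → T = 2π/N = 466.42 s ≈ 466 s.

466 s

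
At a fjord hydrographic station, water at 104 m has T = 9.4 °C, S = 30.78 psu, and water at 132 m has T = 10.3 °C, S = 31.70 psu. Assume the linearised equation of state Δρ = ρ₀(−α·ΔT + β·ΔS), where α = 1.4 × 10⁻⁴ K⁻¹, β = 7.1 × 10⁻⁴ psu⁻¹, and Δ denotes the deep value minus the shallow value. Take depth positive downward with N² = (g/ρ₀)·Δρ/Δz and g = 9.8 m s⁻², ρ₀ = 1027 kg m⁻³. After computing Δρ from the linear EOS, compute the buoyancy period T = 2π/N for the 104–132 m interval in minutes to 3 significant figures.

ΔT = +0.9 K, ΔS = +0.92 psu (deep − shallow).
Δρ/ρ₀ = −αΔT + βΔS = -1.26 × 10⁻⁴ + 6.532 × 10⁻⁴ = 5.272 × 10⁻⁴, so Δρ ≈ 0.5414 kg m⁻³.
N² = (g/ρ₀)·Δρ/Δz = g·(Δρ/ρ₀)/Δz = 9.8 × 5.272 × 10⁻⁴ / 28 = 1.8452 × 10⁻⁴ s⁻².
N = √(1.8452 × 10⁻⁴) = 0.013584 rad s⁻¹ → T = 2π/N = 462.54 s = 7.7090 min ≈ 7.71 min.

7.71 min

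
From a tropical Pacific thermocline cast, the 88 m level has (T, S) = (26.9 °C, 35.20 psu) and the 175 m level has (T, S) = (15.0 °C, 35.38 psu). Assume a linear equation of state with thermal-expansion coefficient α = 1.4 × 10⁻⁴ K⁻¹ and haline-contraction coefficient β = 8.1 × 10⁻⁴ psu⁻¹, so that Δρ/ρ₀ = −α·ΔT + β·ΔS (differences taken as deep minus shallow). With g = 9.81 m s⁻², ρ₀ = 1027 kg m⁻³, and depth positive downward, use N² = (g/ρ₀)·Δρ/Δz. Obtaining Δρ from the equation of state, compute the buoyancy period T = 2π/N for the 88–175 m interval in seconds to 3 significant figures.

440 s

ΔT = -11.9 K, ΔS = +0.18 psu (deep − shallow).
Δρ/ρ₀ = −αΔT + βΔS = 1.666 × 10⁻³ + 1.458 × 10⁻⁴ = 1.8118 × 10⁻³, so Δρ ≈ 1.861 kg m⁻³.
N² = (g/ρ₀)·Δρ/Δz = g·(Δρ/ρ₀)/Δz = 9.81 × 1.8118 × 10⁻³ / 87 = 2.0430 × 10⁻⁴ s⁻².
N = √(2.0430 × 10⁻⁴) = 0.014293 rad s⁻¹ → T = 2π/N = 439.60 s ≈ 440 s.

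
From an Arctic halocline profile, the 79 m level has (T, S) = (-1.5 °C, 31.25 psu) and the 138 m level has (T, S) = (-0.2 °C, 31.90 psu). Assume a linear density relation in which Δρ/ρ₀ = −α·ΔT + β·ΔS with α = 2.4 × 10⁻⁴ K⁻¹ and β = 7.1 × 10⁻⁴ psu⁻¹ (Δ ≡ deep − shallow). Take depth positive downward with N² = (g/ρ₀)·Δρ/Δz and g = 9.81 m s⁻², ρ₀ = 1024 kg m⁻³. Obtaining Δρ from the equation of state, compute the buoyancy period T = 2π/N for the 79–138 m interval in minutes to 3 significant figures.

ΔT = +1.3 K, ΔS = +0.65 psu (deep − shallow).
Δρ/ρ₀ = −αΔT + βΔS = -3.12 × 10⁻⁴ + 4.615 × 10⁻⁴ = 1.495 × 10⁻⁴, so Δρ ≈ 0.1531 kg m⁻³.
N² = (g/ρ₀)·Δρ/Δz = g·(Δρ/ρ₀)/Δz = 9.81 × 1.495 × 10⁻⁴ / 59 = 2.4858 × 10⁻⁵ s⁻².
N = √(2.4858 × 10⁻⁵) = 4.9858 × 10⁻³ rad s⁻¹ → T = 2π/N = 1.2602 × 10³ s = 21.003 min ≈ 21.0 min.

21.0 min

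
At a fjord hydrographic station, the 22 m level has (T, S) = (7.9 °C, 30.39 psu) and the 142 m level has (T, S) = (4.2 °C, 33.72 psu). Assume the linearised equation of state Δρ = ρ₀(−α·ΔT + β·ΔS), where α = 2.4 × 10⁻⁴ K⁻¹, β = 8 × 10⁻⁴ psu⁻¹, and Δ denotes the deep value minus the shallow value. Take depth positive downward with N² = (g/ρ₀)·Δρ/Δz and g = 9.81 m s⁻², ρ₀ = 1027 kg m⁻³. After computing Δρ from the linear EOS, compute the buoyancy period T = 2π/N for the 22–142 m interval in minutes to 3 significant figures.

6.15 min

ΔT = -3.7 K, ΔS = +3.33 psu (deep − shallow).
Δρ/ρ₀ = −αΔT + βΔS = 8.88 × 10⁻⁴ + 2.664 × 10⁻³ = 3.552 × 10⁻³, so Δρ ≈ 3.648 kg m⁻³.
N² = (g/ρ₀)·Δρ/Δz = g·(Δρ/ρ₀)/Δz = 9.81 × 3.552 × 10⁻³ / 120 = 2.9038 × 10⁻⁴ s⁻².
N = √(2.9038 × 10⁻⁴) = 0.017041 rad s⁻¹ → T = 2π/N = 368.71 s = 6.1452 min ≈ 6.15 min.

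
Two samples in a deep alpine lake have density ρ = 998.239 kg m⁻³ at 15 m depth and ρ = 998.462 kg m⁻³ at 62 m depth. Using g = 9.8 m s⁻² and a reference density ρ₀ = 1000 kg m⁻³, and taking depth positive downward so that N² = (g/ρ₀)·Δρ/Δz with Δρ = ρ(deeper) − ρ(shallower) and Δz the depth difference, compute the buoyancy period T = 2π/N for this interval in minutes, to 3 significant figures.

15.4 min

Δρ = 998.462 − 998.239 = 0.223 kg m⁻³ over Δz = 62 − 15 = 47 m.
N² = (9.8/1000) × (0.223/47) = 4.6498 × 10⁻⁵ s⁻².
N = √(4.6498 × 10⁻⁵) = 6.8189 × 10⁻³ rad s⁻¹, so T = 2π/N = 921.44 s = 15.357 min ≈ 15.4 min.
A positive N² confirms static stability across the interval.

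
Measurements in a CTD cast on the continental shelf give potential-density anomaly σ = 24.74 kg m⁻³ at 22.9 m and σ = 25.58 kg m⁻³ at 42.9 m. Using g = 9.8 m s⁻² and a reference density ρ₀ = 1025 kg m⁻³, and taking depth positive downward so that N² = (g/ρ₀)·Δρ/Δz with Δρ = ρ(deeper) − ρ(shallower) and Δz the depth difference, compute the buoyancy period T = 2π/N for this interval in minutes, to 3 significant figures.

5.23 min

Δρ = 1025.58 − 1024.74 = 0.84 kg m⁻³ over Δz = 42.9 − 22.9 = 20 m.
N² = (9.8/1025) × (0.84/20) = 4.0156 × 10⁻⁴ s⁻².
N = √(4.0156 × 10⁻⁴) = 0.020039 rad s⁻¹, so T = 2π/N = 313.55 s = 5.2258 min ≈ 5.23 min.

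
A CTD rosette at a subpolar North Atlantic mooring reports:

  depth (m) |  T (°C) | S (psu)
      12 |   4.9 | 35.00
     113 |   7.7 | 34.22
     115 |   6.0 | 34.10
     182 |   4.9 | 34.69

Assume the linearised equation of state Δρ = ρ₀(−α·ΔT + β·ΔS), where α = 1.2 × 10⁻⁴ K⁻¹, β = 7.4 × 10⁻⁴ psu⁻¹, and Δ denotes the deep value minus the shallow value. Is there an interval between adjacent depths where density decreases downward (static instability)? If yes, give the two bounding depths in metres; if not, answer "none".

12–113 m

Evaluate Δρ/ρ₀ = −αΔT + βΔS across each adjacent pair:
  12–113 m: −αΔT+βΔS = −(1.2 × 10⁻⁴)(+2.8)+(7.4 × 10⁻⁴)(-0.78) = -9.1 × 10⁻⁴ → UNSTABLE
  113–115 m: −αΔT+βΔS = −(1.2 × 10⁻⁴)(-1.7)+(7.4 × 10⁻⁴)(-0.12) = 1.2 × 10⁻⁴ → stable
  115–182 m: −αΔT+βΔS = −(1.2 × 10⁻⁴)(-1.1)+(7.4 × 10⁻⁴)(+0.59) = 5.7 × 10⁻⁴ → stable
The 12–113 m interval has Δρ < 0: lighter water underlies denser water.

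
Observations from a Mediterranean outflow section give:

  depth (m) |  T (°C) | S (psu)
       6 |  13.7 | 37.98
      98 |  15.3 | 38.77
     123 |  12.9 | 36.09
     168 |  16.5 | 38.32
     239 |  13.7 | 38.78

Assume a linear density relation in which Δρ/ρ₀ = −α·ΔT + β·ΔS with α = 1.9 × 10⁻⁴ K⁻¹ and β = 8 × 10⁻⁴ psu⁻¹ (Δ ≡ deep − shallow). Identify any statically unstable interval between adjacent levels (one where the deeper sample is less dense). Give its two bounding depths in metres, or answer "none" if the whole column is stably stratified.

Evaluate Δρ/ρ₀ = −αΔT + βΔS across each adjacent pair:
  6–98 m: −αΔT+βΔS = −(1.9 × 10⁻⁴)(+1.6)+(8 × 10⁻⁴)(+0.79) = 3.3 × 10⁻⁴ → stable
  98–123 m: −αΔT+βΔS = −(1.9 × 10⁻⁴)(-2.4)+(8 × 10⁻⁴)(-2.68) = -1.7 × 10⁻³ → UNSTABLE
  123–168 m: −αΔT+βΔS = −(1.9 × 10⁻⁴)(+3.6)+(8 × 10⁻⁴)(+2.23) = 1.1 × 10⁻³ → stable
  168–239 m: −αΔT+βΔS = −(1.9 × 10⁻⁴)(-2.8)+(8 × 10⁻⁴)(+0.46) = 9.0 × 10⁻⁴ → stable
The 98–123 m interval has Δρ < 0: lighter water underlies denser water.

98–123 m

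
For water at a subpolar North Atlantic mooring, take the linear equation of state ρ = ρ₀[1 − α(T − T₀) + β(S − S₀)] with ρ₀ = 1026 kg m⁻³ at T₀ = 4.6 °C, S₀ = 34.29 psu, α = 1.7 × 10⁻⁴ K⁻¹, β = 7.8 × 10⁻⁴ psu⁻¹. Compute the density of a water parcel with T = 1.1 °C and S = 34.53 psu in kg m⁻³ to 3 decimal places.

1026.803 kg m⁻³

T − T₀ = -3.5 K, S − S₀ = +0.24 psu.
Bracket = 1 − α·(-3.5) + β·(+0.24) = 1 + (7.822 × 10⁻⁴) = 1.0007822.
ρ = 1026 × 1.0007822 = 1026.803 kg m⁻³.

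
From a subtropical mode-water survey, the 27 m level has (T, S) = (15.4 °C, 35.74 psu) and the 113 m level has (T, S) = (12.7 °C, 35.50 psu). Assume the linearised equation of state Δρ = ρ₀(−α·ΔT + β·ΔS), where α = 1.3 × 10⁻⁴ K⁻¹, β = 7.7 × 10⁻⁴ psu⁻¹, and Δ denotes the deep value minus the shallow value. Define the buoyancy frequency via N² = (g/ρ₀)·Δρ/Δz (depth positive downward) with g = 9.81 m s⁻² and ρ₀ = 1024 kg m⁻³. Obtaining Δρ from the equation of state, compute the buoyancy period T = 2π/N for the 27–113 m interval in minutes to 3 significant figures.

ΔT = -2.7 K, ΔS = -0.24 psu (deep − shallow).
Δρ/ρ₀ = −αΔT + βΔS = 3.51 × 10⁻⁴ − 1.848 × 10⁻⁴ = 1.662 × 10⁻⁴, so Δρ ≈ 0.1702 kg m⁻³.
N² = (g/ρ₀)·Δρ/Δz = g·(Δρ/ρ₀)/Δz = 9.81 × 1.662 × 10⁻⁴ / 86 = 1.8958 × 10⁻⁵ s⁻².
N = √(1.8958 × 10⁻⁵) = 4.3541 × 10⁻³ rad s⁻¹ → T = 2π/N = 1.4431 × 10³ s = 24.052 min ≈ 24.1 min.

24.1 min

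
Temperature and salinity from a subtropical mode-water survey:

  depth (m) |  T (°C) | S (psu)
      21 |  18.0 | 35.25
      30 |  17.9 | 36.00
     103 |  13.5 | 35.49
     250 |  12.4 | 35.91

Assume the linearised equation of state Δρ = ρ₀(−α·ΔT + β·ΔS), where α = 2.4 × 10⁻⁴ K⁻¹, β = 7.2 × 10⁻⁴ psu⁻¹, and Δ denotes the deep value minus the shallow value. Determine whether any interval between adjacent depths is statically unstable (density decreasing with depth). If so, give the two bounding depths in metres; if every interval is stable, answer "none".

none

Evaluate Δρ/ρ₀ = −αΔT + βΔS across each adjacent pair:
  21–30 m: −αΔT+βΔS = −(2.4 × 10⁻⁴)(-0.1)+(7.2 × 10⁻⁴)(+0.75) = 5.6 × 10⁻⁴ → stable
  30–103 m: −αΔT+βΔS = −(2.4 × 10⁻⁴)(-4.4)+(7.2 × 10⁻⁴)(-0.51) = 6.9 × 10⁻⁴ → stable
  103–250 m: −αΔT+βΔS = −(2.4 × 10⁻⁴)(-1.1)+(7.2 × 10⁻⁴)(+0.42) = 5.7 × 10⁻⁴ → stable
Every interval has Δρ > 0: the column is stably stratified throughout.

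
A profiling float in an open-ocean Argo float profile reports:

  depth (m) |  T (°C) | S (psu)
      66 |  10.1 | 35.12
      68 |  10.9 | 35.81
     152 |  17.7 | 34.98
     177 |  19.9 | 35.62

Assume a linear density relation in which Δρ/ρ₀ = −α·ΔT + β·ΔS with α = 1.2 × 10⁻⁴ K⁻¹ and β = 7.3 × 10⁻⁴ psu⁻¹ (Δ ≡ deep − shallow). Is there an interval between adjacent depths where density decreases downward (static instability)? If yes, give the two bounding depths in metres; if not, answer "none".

68–152 m

Evaluate Δρ/ρ₀ = −αΔT + βΔS across each adjacent pair:
  66–68 m: −αΔT+βΔS = −(1.2 × 10⁻⁴)(+0.8)+(7.3 × 10⁻⁴)(+0.69) = 4.1 × 10⁻⁴ → stable
  68–152 m: −αΔT+βΔS = −(1.2 × 10⁻⁴)(+6.8)+(7.3 × 10⁻⁴)(-0.83) = -1.4 × 10⁻³ → UNSTABLE
  152–177 m: −αΔT+βΔS = −(1.2 × 10⁻⁴)(+2.2)+(7.3 × 10⁻⁴)(+0.64) = 2.0 × 10⁻⁴ → stable
The 68–152 m interval has Δρ < 0: lighter water underlies denser water.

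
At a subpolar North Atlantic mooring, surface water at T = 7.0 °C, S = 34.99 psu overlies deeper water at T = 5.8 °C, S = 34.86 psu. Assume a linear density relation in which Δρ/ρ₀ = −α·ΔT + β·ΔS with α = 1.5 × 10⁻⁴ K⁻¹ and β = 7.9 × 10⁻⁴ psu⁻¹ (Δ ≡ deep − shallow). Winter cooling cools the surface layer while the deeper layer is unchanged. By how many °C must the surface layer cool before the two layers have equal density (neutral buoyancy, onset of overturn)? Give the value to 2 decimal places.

Neutral buoyancy requires Δρ = 0, i.e. −α(T_deep − T_surf′) + β(S_deep − S_surf) = 0.
T_surf′ = T_deep − (β/α)·ΔS = 5.8 − (7.9 × 10⁻⁴/1.5 × 10⁻⁴)·(-0.13) = 6.4847 °C.
Cooling required: 7.0 − (6.4847) = 0.5153 °C.

0.52 °C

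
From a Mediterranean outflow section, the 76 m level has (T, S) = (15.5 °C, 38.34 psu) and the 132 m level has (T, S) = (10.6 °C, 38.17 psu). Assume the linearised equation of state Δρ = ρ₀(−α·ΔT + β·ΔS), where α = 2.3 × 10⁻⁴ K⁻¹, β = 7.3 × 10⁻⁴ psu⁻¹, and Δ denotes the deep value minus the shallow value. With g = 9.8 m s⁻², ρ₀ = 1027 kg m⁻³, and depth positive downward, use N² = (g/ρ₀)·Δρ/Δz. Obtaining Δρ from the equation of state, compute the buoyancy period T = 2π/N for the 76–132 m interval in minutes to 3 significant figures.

7.90 min

ΔT = -4.9 K, ΔS = -0.17 psu (deep − shallow).
Δρ/ρ₀ = −αΔT + βΔS = 1.127 × 10⁻³ − 1.241 × 10⁻⁴ = 1.0029 × 10⁻³, so Δρ ≈ 1.030 kg m⁻³.
N² = (g/ρ₀)·Δρ/Δz = g·(Δρ/ρ₀)/Δz = 9.8 × 1.0029 × 10⁻³ / 56 = 1.7551 × 10⁻⁴ s⁻².
N = √(1.7551 × 10⁻⁴) = 0.013248 rad s⁻¹ → T = 2π/N = 474.27 s = 7.9045 min ≈ 7.90 min.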